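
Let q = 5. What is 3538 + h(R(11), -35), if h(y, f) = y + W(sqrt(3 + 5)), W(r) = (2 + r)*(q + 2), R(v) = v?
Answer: 3563 + 14*sqrt(2) ≈ 3582.8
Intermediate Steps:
W(r) = 14 + 7*r (W(r) = (2 + r)*(5 + 2) = (2 + r)*7 = 14 + 7*r)
h(y, f) = 14 + y + 14*sqrt(2) (h(y, f) = y + (14 + 7*sqrt(3 + 5)) = y + (14 + 7*sqrt(8)) = y + (14 + 7*(2*sqrt(2))) = y + (14 + 14*sqrt(2)) = 14 + y + 14*sqrt(2))
3538 + h(R(11), -35) = 3538 + (14 + 11 + 14*sqrt(2)) = 3538 + (25 + 14*sqrt(2)) = 3563 + 14*sqrt(2)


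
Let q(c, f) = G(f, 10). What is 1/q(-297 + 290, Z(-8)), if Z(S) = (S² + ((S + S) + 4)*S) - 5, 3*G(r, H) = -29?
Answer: -3/29 ≈ -0.10345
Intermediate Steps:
G(r, H) = -29/3 (G(r, H) = (⅓)*(-29) = -29/3)
Z(S) = -5 + S² + S*(4 + 2*S) (Z(S) = (S² + (2*S + 4)*S) - 5 = (S² + (4 + 2*S)*S) - 5 = (S² + S*(4 + 2*S)) - 5 = -5 + S² + S*(4 + 2*S))
q(c, f) = -29/3
1/q(-297 + 290, Z(-8)) = 1/(-29/3) = -3/29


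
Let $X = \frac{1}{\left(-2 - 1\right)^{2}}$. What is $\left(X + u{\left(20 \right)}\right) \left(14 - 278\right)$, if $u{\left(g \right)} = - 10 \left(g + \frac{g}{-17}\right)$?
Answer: $\frac{2532904}{51} \approx 49665.0$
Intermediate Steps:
$u{\left(g \right)} = - \frac{160 g}{17}$ ($u{\left(g \right)} = - 10 \left(g + g \left(- \frac{1}{17}\right)\right) = - 10 \left(g - \frac{g}{17}\right) = - 10 \frac{16 g}{17} = - \frac{160 g}{17}$)
$X = \frac{1}{9}$ ($X = \frac{1}{\left(-3\right)^{2}} = \frac{1}{9} \approx 0.11111$)
$\left(X + u{\left(20 \right)}\right) \left(14 - 278\right) = \left(\frac{1}{9} - \frac{3200}{17}\right) \left(14 - 278\right) = \left(\frac{1}{9} - \frac{3200}{17}\right) \left(-264\right) = \left(- \frac{28783}{153}\right) \left(-264\right) = \frac{2532904}{51}$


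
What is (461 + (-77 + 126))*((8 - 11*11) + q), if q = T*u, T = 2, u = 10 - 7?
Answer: -54570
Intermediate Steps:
u = 3
q = 6 (q = 2*3 = 6)
(461 + (-77 + 126))*((8 - 11*11) + q) = (461 + (-77 + 126))*((8 - 11*11) + 6) = (461 + 49)*((8 - 121) + 6) = 510*(-113 + 6) = 510*(-107) = -54570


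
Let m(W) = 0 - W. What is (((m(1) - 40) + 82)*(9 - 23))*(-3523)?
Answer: 2022202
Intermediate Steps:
m(W) = -W
(((m(1) - 40) + 82)*(9 - 23))*(-3523) = (((-1*1 - 40) + 82)*(9 - 23))*(-3523) = (((-1 - 40) + 82)*(-14))*(-3523) = ((-41 + 82)*(-14))*(-3523) = (41*(-14))*(-3523) = -574*(-3523) = 2022202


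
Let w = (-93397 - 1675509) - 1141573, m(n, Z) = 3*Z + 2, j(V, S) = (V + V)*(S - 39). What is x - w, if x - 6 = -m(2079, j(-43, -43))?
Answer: 2889327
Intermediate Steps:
j(V, S) = 2*V*(-39 + S) (j(V, S) = (2*V)*(-39 + S) = 2*V*(-39 + S))
m(n, Z) = 2 + 3*Z
x = -21152 (x = 6 - (2 + 3*(2*(-43)*(-39 - 43))) = 6 - (2 + 3*(2*(-43)*(-82))) = 6 - (2 + 3*7052) = 6 - (2 + 21156) = 6 - 1*21158 = 6 - 21158 = -21152)
w = -2910479 (w = -1768906 - 1141573 = -2910479)
x - w = -21152 - 1*(-2910479) = -21152 + 2910479 = 2889327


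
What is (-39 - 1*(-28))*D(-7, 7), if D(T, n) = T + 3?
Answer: 44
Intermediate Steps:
D(T, n) = 3 + T
(-39 - 1*(-28))*D(-7, 7) = (-39 - 1*(-28))*(3 - 7) = (-39 + 28)*(-4) = -11*(-4) = 44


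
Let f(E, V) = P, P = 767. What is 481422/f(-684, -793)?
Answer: 481422/767 ≈ 627.67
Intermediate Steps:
f(E, V) = 767
481422/f(-684, -793) = 481422/767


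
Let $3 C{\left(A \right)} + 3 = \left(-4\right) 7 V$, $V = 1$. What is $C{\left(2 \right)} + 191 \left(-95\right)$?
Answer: $- \frac{54466}{3} \approx -18155.0$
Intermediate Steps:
$C{\left(A \right)} = - \frac{31}{3}$ ($C{\left(A \right)} = -1 + \frac{\left(-4\right) 7 \cdot 1}{3} = -1 + \frac{\left(-28\right) 1}{3} = -1 + \frac{1}{3} \left(-28\right) = -1 - \frac{28}{3} = - \frac{31}{3}$)
$C{\left(2 \right)} + 191 \left(-95\right) = - \frac{31}{3} + 191 \left(-95\right) = - \frac{31}{3} - 18145 = - \frac{54466}{3}$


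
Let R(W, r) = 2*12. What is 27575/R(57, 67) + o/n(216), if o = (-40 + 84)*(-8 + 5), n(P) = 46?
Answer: 632641/552 ≈ 1146.1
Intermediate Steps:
R(W, r) = 24
o = -132 (o = 44*(-3) = -132)
27575/R(57, 67) + o/n(216) = 27575/24 - 132/46 = 27575*(1/24) - 132*1/46 = 27575/24 - 66/23 = 632641/552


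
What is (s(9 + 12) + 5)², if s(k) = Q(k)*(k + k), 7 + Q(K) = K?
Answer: 351649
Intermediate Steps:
Q(K) = -7 + K
s(k) = 2*k*(-7 + k) (s(k) = (-7 + k)*(k + k) = (-7 + k)*(2*k) = 2*k*(-7 + k))
(s(9 + 12) + 5)² = (2*(9 + 12)*(-7 + (9 + 12)) + 5)² = (2*21*(-7 + 21) + 5)² = (2*21*14 + 5)² = (588 + 5)² = 593² = 351649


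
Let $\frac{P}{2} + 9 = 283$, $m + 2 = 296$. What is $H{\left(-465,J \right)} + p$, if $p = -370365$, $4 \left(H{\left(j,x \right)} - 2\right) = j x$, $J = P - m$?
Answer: $- \frac{799781}{2} \approx -3.9989 \cdot 10^{5}$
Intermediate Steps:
$m = 294$ ($m = -2 + 296 = 294$)
$P = 548$ ($P = -18 + 2 \cdot 283 = -18 + 566 = 548$)
$J = 254$ ($J = 548 - 294 = 254$)
$H{\left(j,x \right)} = 2 + \frac{j x}{4}$
$H{\left(-465,J \right)} + p = \left(2 + \frac{1}{4} \left(-465\right) 254\right) - 370365 = \left(2 - \frac{59055}{2}\right) - 370365 = - \frac{59051}{2} - 370365 = - \frac{799781}{2}$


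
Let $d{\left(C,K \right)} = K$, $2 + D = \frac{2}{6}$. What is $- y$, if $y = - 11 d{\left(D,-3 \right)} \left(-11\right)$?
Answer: $363$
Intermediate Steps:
$D = - \frac{5}{3}$ ($D = -2 + \frac{2}{6} = -2 + 2 \cdot \frac{1}{6} = -2 + \frac{1}{3} = - \frac{5}{3} \approx -1.6667$)
$y = -363$ ($y = \left(-11\right) \left(-3\right) \left(-11\right) = 33 \left(-11\right) = -363$)
$- y = \left(-1\right) \left(-363\right) = 363$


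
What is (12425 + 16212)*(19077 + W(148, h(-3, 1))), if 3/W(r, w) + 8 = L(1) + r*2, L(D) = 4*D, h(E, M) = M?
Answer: 159522036219/292 ≈ 5.4631e+8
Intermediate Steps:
W(r, w) = 3/(-4 + 2*r) (W(r, w) = 3/(-8 + (4*1 + r*2)) = 3/(-8 + (4 + 2*r)) = 3/(-4 + 2*r))
(12425 + 16212)*(19077 + W(148, h(-3, 1))) = (12425 + 16212)*(19077 + 3/(2*(-2 + 148))) = 28637*(19077 + (3/2)/146) = 28637*(19077 + (3/2)*(1/146)) = 28637*(19077 + 3/292) = 28637*(5570487/292) = 159522036219/292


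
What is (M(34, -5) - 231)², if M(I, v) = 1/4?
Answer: 851929/16 ≈ 53246.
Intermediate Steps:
M(I, v) = ¼
(M(34, -5) - 231)² = (¼ - 231)² = (-923/4)² = 851929/16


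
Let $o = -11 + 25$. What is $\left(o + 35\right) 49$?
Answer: $2401$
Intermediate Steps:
$o = 14$
$\left(o + 35\right) 49 = \left(14 + 35\right) 49 = 49 \cdot 49 = 2401$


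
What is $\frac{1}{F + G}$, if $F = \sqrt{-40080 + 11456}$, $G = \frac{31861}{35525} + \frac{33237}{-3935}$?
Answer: $- \frac{2950625801161325}{11209387645436515642} - \frac{781659549330625 i \sqrt{1789}}{5604693822718257821} \approx -0.00026323 - 0.0058989 i$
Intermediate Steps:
$G = - \frac{211074278}{27958175}$ ($G = 31861 \cdot \frac{1}{35525} + 33237 \left(- \frac{1}{3935}\right) = \frac{31861}{35525} - \frac{33237}{3935} = - \frac{211074278}{27958175} \approx -7.5496$)
$F = 4 i \sqrt{1789}$ ($F = \sqrt{-28624} = 4 i \sqrt{1789} \approx 169.19 i$)
$\frac{1}{F + G} = \frac{1}{4 i \sqrt{1789} - \frac{211074278}{27958175}} = \frac{1}{- \frac{211074278}{27958175} + 4 i \sqrt{1789}}$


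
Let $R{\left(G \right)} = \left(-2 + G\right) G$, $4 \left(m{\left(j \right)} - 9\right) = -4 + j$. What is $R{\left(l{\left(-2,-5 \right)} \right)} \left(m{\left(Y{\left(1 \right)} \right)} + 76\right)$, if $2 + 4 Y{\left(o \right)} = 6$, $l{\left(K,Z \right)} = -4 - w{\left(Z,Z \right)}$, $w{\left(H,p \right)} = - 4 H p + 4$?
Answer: $697590$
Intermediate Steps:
$w{\left(H,p \right)} = 4 - 4 H p$ ($w{\left(H,p \right)} = - 4 H p + 4 = 4 - 4 H p$)
$l{\left(K,Z \right)} = -8 + 4 Z^{2}$ ($l{\left(K,Z \right)} = -4 - \left(4 - 4 Z Z\right) = -4 - \left(4 - 4 Z^{2}\right) = -4 + \left(-4 + 4 Z^{2}\right) = -8 + 4 Z^{2}$)
$Y{\left(o \right)} = 1$ ($Y{\left(o \right)} = - \frac{1}{2} + \frac{1}{4} \cdot 6 = - \frac{1}{2} + \frac{3}{2} = 1$)
$m{\left(j \right)} = 8 + \frac{j}{4}$ ($m{\left(j \right)} = 9 + \frac{-4 + j}{4} = 9 + \left(-1 + \frac{j}{4}\right) = 8 + \frac{j}{4}$)
$R{\left(G \right)} = G \left(-2 + G\right)$
$R{\left(l{\left(-2,-5 \right)} \right)} \left(m{\left(Y{\left(1 \right)} \right)} + 76\right) = \left(-8 + 4 \left(-5\right)^{2}\right) \left(-2 - \left(8 - 4 \left(-5\right)^{2}\right)\right) \left(\left(8 + \frac{1}{4} \cdot 1\right) + 76\right) = \left(-8 + 4 \cdot 25\right) \left(-2 + \left(-8 + 4 \cdot 25\right)\right) \left(\left(8 + \frac{1}{4}\right) + 76\right) = \left(-8 + 100\right) \left(-2 + \left(-8 + 100\right)\right) \left(\frac{33}{4} + 76\right) = 92 \left(-2 + 92\right) \frac{337}{4} = 92 \cdot 90 \cdot \frac{337}{4} = 8280 \cdot \frac{337}{4} = 697590$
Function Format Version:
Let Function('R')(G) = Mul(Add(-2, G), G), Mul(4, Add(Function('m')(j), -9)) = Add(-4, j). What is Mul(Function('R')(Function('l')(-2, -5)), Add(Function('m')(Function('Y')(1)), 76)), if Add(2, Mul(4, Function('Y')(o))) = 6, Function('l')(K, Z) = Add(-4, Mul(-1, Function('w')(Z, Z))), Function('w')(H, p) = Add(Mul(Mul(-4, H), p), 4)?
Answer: 697590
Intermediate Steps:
Function('w')(H, p) = Add(4, Mul(-4, H, p)) (Function('w')(H, p) = Add(Mul(-4, H, p), 4) = Add(4, Mul(-4, H, p)))
Function('l')(K, Z) = Add(-8, Mul(4, Pow(Z, 2))) (Function('l')(K, Z) = Add(-4, Mul(-1, Add(4, Mul(-4, Z, Z)))) = Add(-4, Mul(-1, Add(4, Mul(-4, Pow(Z, 2))))) = Add(-4, Add(-4, Mul(4, Pow(Z, 2)))) = Add(-8, Mul(4, Pow(Z, 2))))
Function('Y')(o) = 1 (Function('Y')(o) = Add(Rational(-1, 2), Mul(Rational(1, 4), 6)) = Add(Rational(-1, 2), Rational(3, 2)) = 1)
Function('m')(j) = Add(8, Mul(Rational(1, 4), j)) (Function('m')(j) = Add(9, Mul(Rational(1, 4), Add(-4, j))) = Add(9, Add(-1, Mul(Rational(1, 4), j))) = Add(8, Mul(Rational(1, 4), j)))
Function('R')(G) = Mul(G, Add(-2, G))
Mul(Function('R')(Function('l')(-2, -5)), Add(Function('m')(Function('Y')(1)), 76)) = Mul(Mul(Add(-8, Mul(4, Pow(-5, 2))), Add(-2, Add(-8, Mul(4, Pow(-5, 2))))), Add(Add(8, Mul(Rational(1, 4), 1)), 76)) = Mul(Mul(Add(-8, Mul(4, 25)), Add(-2, Add(-8, Mul(4, 25)))), Add(Add(8, Rational(1, 4)), 76)) = Mul(Mul(Add(-8, 100), Add(-2, Add(-8, 100))), Add(Rational(33, 4), 76)) = Mul(Mul(92, Add(-2, 92)), Rational(337, 4)) = Mul(Mul(92, 90), Rational(337, 4)) = Mul(8280, Rational(337, 4)) = 697590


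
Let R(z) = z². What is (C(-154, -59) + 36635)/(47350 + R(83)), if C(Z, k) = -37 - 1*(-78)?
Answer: 36676/54239 ≈ 0.67619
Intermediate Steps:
C(Z, k) = 41 (C(Z, k) = -37 + 78 = 41)
(C(-154, -59) + 36635)/(47350 + R(83)) = (41 + 36635)/(47350 + 83²) = 36676/(47350 + 6889) = 36676/54239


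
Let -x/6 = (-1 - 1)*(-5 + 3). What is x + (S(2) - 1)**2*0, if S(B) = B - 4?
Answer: -24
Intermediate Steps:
S(B) = -4 + B
x = -24 (x = -6*(-1 - 1)*(-5 + 3) = -(-12)*(-2) = -6*4 = -24)
x + (S(2) - 1)**2*0 = -24 + ((-4 + 2) - 1)**2*0 = -24 + (-2 - 1)**2*0 = -24 + (-3)**2*0 = -24 + 9*0 = -24 + 0 = -24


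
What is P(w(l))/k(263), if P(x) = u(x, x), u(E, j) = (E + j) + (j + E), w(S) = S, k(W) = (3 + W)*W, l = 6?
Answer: 12/34979 ≈ 0.00034306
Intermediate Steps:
k(W) = W*(3 + W)
u(E, j) = 2*E + 2*j (u(E, j) = (E + j) + (E + j) = 2*E + 2*j)
P(x) = 4*x (P(x) = 2*x + 2*x = 4*x)
P(w(l))/k(263) = (4*6)/((263*(3 + 263))) = 24/((263*266)) = 24/69958 = 24*(1/69958) = 12/34979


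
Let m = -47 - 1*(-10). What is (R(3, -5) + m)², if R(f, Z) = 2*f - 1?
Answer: 1024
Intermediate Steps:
R(f, Z) = -1 + 2*f
m = -37 (m = -47 + 10 = -37)
(R(3, -5) + m)² = ((-1 + 2*3) - 37)² = ((-1 + 6) - 37)² = (5 - 37)² = (-32)² = 1024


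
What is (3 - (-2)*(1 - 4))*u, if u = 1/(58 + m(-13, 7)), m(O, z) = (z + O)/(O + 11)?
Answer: -3/61 ≈ -0.049180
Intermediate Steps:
m(O, z) = (O + z)/(11 + O)
u = 1/61 (u = 1/(58 + (-13 + 7)/(11 - 13)) = 1/(58 - 6/(-2)) = 1/(58 - ½*(-6)) = 1/(58 + 3) = 1/61 ≈ 0.016393)
(3 - (-2)*(1 - 4))*u = (3 - (-2)*(1 - 4))*(1/61) = (3 - (-2)*(-3))*(1/61) = (3 - 1*6)*(1/61) = (3 - 6)*(1/61) = -3*1/61 = -3/61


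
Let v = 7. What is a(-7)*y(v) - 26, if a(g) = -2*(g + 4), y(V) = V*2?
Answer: 58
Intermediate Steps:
y(V) = 2*V
a(g) = -8 - 2*g (a(g) = -2*(4 + g) = -8 - 2*g)
a(-7)*y(v) - 26 = (-8 - 2*(-7))*(2*7) - 26 = (-8 + 14)*14 - 26 = 6*14 - 26 = 84 - 26 = 58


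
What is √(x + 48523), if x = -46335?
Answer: 2*√547 ≈ 46.776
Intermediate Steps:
√(x + 48523) = √(-46335 + 48523) = √2188 = 2*√547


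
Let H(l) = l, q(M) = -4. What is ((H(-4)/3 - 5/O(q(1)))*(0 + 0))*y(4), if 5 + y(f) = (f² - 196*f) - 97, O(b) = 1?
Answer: 0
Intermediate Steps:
y(f) = -102 + f² - 196*f (y(f) = -5 + ((f² - 196*f) - 97) = -5 + (-97 + f² - 196*f) = -102 + f² - 196*f)
((H(-4)/3 - 5/O(q(1)))*(0 + 0))*y(4) = ((-4/3 - 5/1)*(0 + 0))*(-102 + 4² - 196*4) = ((-4*⅓ - 5*1)*0)*(-102 + 16 - 784) = ((-4/3 - 5)*0)*(-870) = -19/3*0*(-870) = 0*(-870) = 0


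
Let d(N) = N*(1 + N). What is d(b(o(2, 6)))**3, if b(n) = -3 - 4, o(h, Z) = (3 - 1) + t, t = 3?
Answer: 74088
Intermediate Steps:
o(h, Z) = 5 (o(h, Z) = (3 - 1) + 3 = 2 + 3 = 5)
b(n) = -7
d(b(o(2, 6)))**3 = (-7*(1 - 7))**3 = (-7*(-6))**3 = 42**3 = 74088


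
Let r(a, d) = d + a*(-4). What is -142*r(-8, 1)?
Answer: -4686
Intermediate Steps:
r(a, d) = d - 4*a
-142*r(-8, 1) = -142*(1 - 4*(-8)) = -142*(1 + 32) = -142*33 = -4686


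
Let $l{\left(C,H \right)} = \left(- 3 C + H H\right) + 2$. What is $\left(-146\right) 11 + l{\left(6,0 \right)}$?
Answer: $-1622$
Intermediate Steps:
$l{\left(C,H \right)} = 2 + H^{2} - 3 C$ ($l{\left(C,H \right)} = \left(- 3 C + H^{2}\right) + 2 = \left(H^{2} - 3 C\right) + 2 = 2 + H^{2} - 3 C$)
$\left(-146\right) 11 + l{\left(6,0 \right)} = \left(-146\right) 11 + \left(2 + 0^{2} - 18\right) = -1606 + \left(2 + 0 - 18\right) = -1606 - 16 = -1622$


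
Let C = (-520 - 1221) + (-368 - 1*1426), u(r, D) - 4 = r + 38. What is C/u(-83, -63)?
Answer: 3535/41 ≈ 86.219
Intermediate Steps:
u(r, D) = 42 + r (u(r, D) = 4 + (r + 38) = 4 + (38 + r) = 42 + r)
C = -3535 (C = -1741 + (-368 - 1426) = -1741 - 1794 = -3535)
C/u(-83, -63) = -3535/(42 - 83) = -3535/(-41) = -3535*(-1/41) = 3535/41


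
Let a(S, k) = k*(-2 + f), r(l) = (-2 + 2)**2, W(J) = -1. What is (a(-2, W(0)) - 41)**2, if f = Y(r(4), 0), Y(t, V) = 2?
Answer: 1681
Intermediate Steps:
r(l) = 0 (r(l) = 0**2 = 0)
f = 2
a(S, k) = 0 (a(S, k) = k*(-2 + 2) = k*0 = 0)
(a(-2, W(0)) - 41)**2 = (0 - 41)**2 = (-41)**2 = 1681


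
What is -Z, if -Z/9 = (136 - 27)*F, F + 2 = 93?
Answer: 89271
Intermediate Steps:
F = 91 (F = -2 + 93 = 91)
Z = -89271 (Z = -9*(136 - 27)*91 = -981*91 = -9*9919 = -89271)
-Z = -1*(-89271) = 89271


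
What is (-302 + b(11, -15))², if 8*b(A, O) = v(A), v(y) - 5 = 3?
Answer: 90601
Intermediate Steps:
v(y) = 8 (v(y) = 5 + 3 = 8)
b(A, O) = 1 (b(A, O) = (⅛)*8 = 1)
(-302 + b(11, -15))² = (-302 + 1)² = (-301)² = 90601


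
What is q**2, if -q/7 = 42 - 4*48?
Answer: 1102500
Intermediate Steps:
q = 1050 (q = -7*(42 - 4*48) = -7*(42 - 192) = -7*(-150) = 1050)
q**2 = 1050**2 = 1102500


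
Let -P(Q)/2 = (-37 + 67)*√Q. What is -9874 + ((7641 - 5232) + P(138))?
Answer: -7465 - 60*√138 ≈ -8169.8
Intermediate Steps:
P(Q) = -60*√Q (P(Q) = -2*(-37 + 67)*√Q = -60*√Q)
-9874 + ((7641 - 5232) + P(138)) = -9874 + ((7641 - 5232) - 60*√138) = -9874 + (2409 - 60*√138) = -7465 - 60*√138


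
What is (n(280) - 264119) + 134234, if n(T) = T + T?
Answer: -129325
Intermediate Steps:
n(T) = 2*T
(n(280) - 264119) + 134234 = (2*280 - 264119) + 134234 = (560 - 264119) + 134234 = -263559 + 134234 = -129325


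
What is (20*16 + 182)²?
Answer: 252004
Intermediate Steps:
(20*16 + 182)² = (320 + 182)² = 502² = 252004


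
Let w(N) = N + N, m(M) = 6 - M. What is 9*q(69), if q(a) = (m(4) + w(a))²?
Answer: 176400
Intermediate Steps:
w(N) = 2*N
q(a) = (2 + 2*a)² (q(a) = ((6 - 1*4) + 2*a)² = ((6 - 4) + 2*a)² = (2 + 2*a)²)
9*q(69) = 9*(4*(1 + 69)²) = 9*(4*70²) = 9*(4*4900) = 9*19600 = 176400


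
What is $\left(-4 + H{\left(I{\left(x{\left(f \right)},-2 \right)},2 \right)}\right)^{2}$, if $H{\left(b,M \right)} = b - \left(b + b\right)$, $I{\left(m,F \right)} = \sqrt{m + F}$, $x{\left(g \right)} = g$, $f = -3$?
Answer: $\left(4 + i \sqrt{5}\right)^{2} \approx 11.0 + 17.889 i$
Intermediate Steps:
$I{\left(m,F \right)} = \sqrt{F + m}$
$H{\left(b,M \right)} = - b$ ($H{\left(b,M \right)} = b - 2 b = - b$)
$\left(-4 + H{\left(I{\left(x{\left(f \right)},-2 \right)},2 \right)}\right)^{2} = \left(-4 - \sqrt{-2 - 3}\right)^{2} = \left(-4 - \sqrt{-5}\right)^{2} = \left(-4 - i \sqrt{5}\right)^{2}$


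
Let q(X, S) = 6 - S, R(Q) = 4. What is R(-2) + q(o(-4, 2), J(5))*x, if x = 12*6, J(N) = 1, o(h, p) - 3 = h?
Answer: 364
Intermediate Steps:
o(h, p) = 3 + h
x = 72
R(-2) + q(o(-4, 2), J(5))*x = 4 + (6 - 1*1)*72 = 4 + (6 - 1)*72 = 4 + 5*72 = 4 + 360 = 364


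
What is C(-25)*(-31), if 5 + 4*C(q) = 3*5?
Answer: -155/2 ≈ -77.500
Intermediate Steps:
C(q) = 5/2 (C(q) = -5/4 + (3*5)/4 = -5/4 + (¼)*15 = -5/4 + 15/4 = 5/2)
C(-25)*(-31) = (5/2)*(-31) = -155/2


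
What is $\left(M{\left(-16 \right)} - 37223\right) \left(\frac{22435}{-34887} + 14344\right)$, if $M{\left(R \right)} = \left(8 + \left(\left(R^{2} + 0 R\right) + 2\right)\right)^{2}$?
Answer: $\frac{16779802306369}{34887} \approx 4.8098 \cdot 10^{8}$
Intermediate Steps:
$M{\left(R \right)} = \left(10 + R^{2}\right)^{2}$ ($M{\left(R \right)} = \left(8 + \left(\left(R^{2} + 0\right) + 2\right)\right)^{2} = \left(8 + \left(R^{2} + 2\right)\right)^{2} = \left(8 + \left(2 + R^{2}\right)\right)^{2} = \left(10 + R^{2}\right)^{2}$)
$\left(M{\left(-16 \right)} - 37223\right) \left(\frac{22435}{-34887} + 14344\right) = \left(\left(10 + \left(-16\right)^{2}\right)^{2} - 37223\right) \left(\frac{22435}{-34887} + 14344\right) = \left(\left(10 + 256\right)^{2} - 37223\right) \left(22435 \left(- \frac{1}{34887}\right) + 14344\right) = \left(266^{2} - 37223\right) \left(- \frac{22435}{34887} + 14344\right) = \left(70756 - 37223\right) \frac{500396693}{34887} = 33533 \cdot \frac{500396693}{34887} = \frac{16779802306369}{34887}$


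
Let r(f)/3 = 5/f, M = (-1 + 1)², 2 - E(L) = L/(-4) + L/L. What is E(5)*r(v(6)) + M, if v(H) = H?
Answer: 45/8 ≈ 5.6250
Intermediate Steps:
E(L) = 1 + L/4 (E(L) = 2 - (L/(-4) + L/L) = 2 - (L*(-¼) + 1) = 2 - (-L/4 + 1) = 2 - (1 - L/4) = 2 + (-1 + L/4) = 1 + L/4)
M = 0 (M = 0² = 0)
r(f) = 15/f (r(f) = 3*(5/f) = 15/f)
E(5)*r(v(6)) + M = (1 + (¼)*5)*(15/6) + 0 = (1 + 5/4)*(15*(⅙)) + 0 = (9/4)*(5/2) + 0 = 45/8 + 0 = 45/8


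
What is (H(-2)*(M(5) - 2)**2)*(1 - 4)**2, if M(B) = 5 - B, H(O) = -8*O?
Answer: 576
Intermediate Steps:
(H(-2)*(M(5) - 2)**2)*(1 - 4)**2 = ((-8*(-2))*((5 - 1*5) - 2)**2)*(1 - 4)**2 = (16*((5 - 5) - 2)**2)*(-3)**2 = (16*(0 - 2)**2)*9 = (16*(-2)**2)*9 = (16*4)*9 = 64*9 = 576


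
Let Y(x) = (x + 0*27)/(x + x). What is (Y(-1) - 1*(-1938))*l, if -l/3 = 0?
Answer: 0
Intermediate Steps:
Y(x) = 1/2 (Y(x) = (x + 0)/((2*x)) = x*(1/(2*x)) = 1/2)
l = 0 (l = -3*0 = 0)
(Y(-1) - 1*(-1938))*l = (1/2 - 1*(-1938))*0 = (1/2 + 1938)*0 = (3877/2)*0 = 0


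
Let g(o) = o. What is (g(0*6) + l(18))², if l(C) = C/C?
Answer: 1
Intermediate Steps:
l(C) = 1
(g(0*6) + l(18))² = (0*6 + 1)² = (0 + 1)² = 1² = 1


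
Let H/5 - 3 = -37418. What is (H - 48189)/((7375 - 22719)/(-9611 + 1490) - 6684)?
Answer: 477644736/13566355 ≈ 35.208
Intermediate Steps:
H = -187075 (H = 15 + 5*(-37418) = 15 - 187090 = -187075)
(H - 48189)/((7375 - 22719)/(-9611 + 1490) - 6684) = (-187075 - 48189)/((7375 - 22719)/(-9611 + 1490) - 6684) = -235264/(-15344/(-8121) - 6684) = -235264/(-15344*(-1/8121) - 6684) = -235264/(15344/8121 - 6684) = -235264/(-54265420/8121) = -235264*(-8121/54265420) = 477644736/13566355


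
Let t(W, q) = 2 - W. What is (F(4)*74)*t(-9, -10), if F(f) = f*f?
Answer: 13024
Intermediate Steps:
F(f) = f²
(F(4)*74)*t(-9, -10) = (4²*74)*(2 - 1*(-9)) = (16*74)*(2 + 9) = 1184*11 = 13024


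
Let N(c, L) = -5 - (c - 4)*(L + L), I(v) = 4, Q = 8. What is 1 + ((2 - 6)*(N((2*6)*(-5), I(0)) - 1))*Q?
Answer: -16191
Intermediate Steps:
N(c, L) = -5 - 2*L*(-4 + c) (N(c, L) = -5 - (-4 + c)*2*L = -5 - 2*L*(-4 + c))
1 + ((2 - 6)*(N((2*6)*(-5), I(0)) - 1))*Q = 1 + ((2 - 6)*((-5 + 8*4 - 2*4*(2*6)*(-5)) - 1))*8 = 1 - 4*((-5 + 32 - 2*4*12*(-5)) - 1)*8 = 1 - 4*((-5 + 32 - 2*4*(-60)) - 1)*8 = 1 - 4*((-5 + 32 + 480) - 1)*8 = 1 - 4*(507 - 1)*8 = 1 - 4*506*8 = 1 - 2024*8 = 1 - 16192 = -16191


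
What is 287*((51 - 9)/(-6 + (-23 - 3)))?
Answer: -6027/16 ≈ -376.69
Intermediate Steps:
287*((51 - 9)/(-6 + (-23 - 3))) = 287*(42/(-6 - 26)) = 287*(42/(-32)) = 287*(42*(-1/32)) = 287*(-21/16) = -6027/16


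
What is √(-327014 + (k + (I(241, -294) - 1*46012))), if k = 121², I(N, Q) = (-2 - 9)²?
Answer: 2*I*√89566 ≈ 598.55*I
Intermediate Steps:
I(N, Q) = 121 (I(N, Q) = (-11)² = 121)
k = 14641
√(-327014 + (k + (I(241, -294) - 1*46012))) = √(-327014 + (14641 + (121 - 1*46012))) = √(-327014 + (14641 + (121 - 46012))) = √(-327014 + (14641 - 45891)) = √(-327014 - 31250) = √(-358264) = 2*I*√89566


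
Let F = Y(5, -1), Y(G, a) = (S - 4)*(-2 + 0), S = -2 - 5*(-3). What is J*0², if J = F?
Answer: 0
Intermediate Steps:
S = 13 (S = -2 + 15 = 13)
Y(G, a) = -18 (Y(G, a) = (13 - 4)*(-2 + 0) = 9*(-2) = -18)
F = -18
J = -18
J*0² = -18*0² = -18*0 = 0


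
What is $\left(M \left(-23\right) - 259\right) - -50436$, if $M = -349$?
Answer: $58204$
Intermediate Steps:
$\left(M \left(-23\right) - 259\right) - -50436 = \left(\left(-349\right) \left(-23\right) - 259\right) - -50436 = \left(8027 - 259\right) + 50436 = 7768 + 50436 = 58204$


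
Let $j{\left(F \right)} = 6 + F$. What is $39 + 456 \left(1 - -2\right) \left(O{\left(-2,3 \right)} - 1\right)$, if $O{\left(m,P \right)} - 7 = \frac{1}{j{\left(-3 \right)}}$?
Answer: $8703$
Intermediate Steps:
$O{\left(m,P \right)} = \frac{22}{3}$ ($O{\left(m,P \right)} = 7 + \frac{1}{6 - 3} = 7 + \frac{1}{3} = \frac{22}{3}$)
$39 + 456 \left(1 - -2\right) \left(O{\left(-2,3 \right)} - 1\right) = 39 + 456 \left(1 - -2\right) \left(\frac{22}{3} - 1\right) = 39 + 456 \left(1 + 2\right) \frac{19}{3} = 39 + 456 \cdot 3 \cdot \frac{19}{3} = 39 + 456 \cdot 19 = 39 + 8664 = 8703$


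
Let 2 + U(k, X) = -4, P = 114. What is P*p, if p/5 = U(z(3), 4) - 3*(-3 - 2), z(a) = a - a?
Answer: 5130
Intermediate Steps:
z(a) = 0
U(k, X) = -6 (U(k, X) = -2 - 4 = -6)
p = 45 (p = 5*(-6 - 3*(-3 - 2)) = 5*(-6 - 3*(-5)) = 5*(-6 + 15) = 5*9 = 45)
P*p = 114*45 = 5130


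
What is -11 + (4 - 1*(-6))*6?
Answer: 49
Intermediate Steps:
-11 + (4 - 1*(-6))*6 = -11 + (4 + 6)*6 = -11 + 10*6 = -11 + 60 = 49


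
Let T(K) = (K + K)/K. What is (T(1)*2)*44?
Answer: 176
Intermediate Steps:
T(K) = 2 (T(K) = (2*K)/K = 2)
(T(1)*2)*44 = (2*2)*44 = 4*44 = 176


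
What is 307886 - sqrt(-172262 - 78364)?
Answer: 307886 - I*sqrt(250626) ≈ 3.0789e+5 - 500.63*I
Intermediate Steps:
307886 - sqrt(-172262 - 78364) = 307886 - sqrt(-250626) = 307886 - I*sqrt(250626)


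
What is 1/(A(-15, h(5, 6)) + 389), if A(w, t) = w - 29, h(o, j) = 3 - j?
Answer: 1/345 ≈ 0.0028986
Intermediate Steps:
A(w, t) = -29 + w
1/(A(-15, h(5, 6)) + 389) = 1/((-29 - 15) + 389) = 1/(-44 + 389) = 1/345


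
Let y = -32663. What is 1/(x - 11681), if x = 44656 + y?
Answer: 1/312 ≈ 0.0032051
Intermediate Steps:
x = 11993 (x = 44656 - 32663 = 11993)
1/(x - 11681) = 1/(11993 - 11681) = 1/312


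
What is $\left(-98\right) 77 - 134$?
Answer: $-7680$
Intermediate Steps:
$\left(-98\right) 77 - 134 = -7546 - 134 = -7680$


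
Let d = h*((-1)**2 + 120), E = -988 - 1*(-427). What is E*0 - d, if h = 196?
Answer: -23716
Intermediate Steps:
E = -561 (E = -988 + 427 = -561)
d = 23716 (d = 196*((-1)**2 + 120) = 196*(1 + 120) = 196*121 = 23716)
E*0 - d = -561*0 - 1*23716 = 0 - 23716 = -23716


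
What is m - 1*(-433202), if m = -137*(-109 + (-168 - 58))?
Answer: 479097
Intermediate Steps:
m = 45895 (m = -137*(-109 - 226) = -137*(-335) = 45895)
m - 1*(-433202) = 45895 - 1*(-433202) = 45895 + 433202 = 479097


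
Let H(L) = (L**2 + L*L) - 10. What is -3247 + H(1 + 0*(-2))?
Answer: -3255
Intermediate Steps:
H(L) = -10 + 2*L**2 (H(L) = (L**2 + L**2) - 10 = 2*L**2 - 10 = -10 + 2*L**2)
-3247 + H(1 + 0*(-2)) = -3247 + (-10 + 2*(1 + 0*(-2))**2) = -3247 + (-10 + 2*(1 + 0)**2) = -3247 + (-10 + 2*1**2) = -3247 + (-10 + 2*1) = -3247 + (-10 + 2) = -3247 - 8 = -3255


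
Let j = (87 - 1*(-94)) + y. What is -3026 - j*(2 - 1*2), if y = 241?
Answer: -3026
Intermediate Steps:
j = 422 (j = (87 - 1*(-94)) + 241 = (87 + 94) + 241 = 181 + 241 = 422)
-3026 - j*(2 - 1*2) = -3026 - 422*(2 - 1*2) = -3026 - 422*(2 - 2) = -3026 - 422*0 = -3026 - 1*0 = -3026 + 0 = -3026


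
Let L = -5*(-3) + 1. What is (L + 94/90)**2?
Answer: 588289/2025 ≈ 290.51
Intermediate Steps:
L = 16 (L = 15 + 1 = 16)
(L + 94/90)**2 = (16 + 94/90)**2 = (16 + 94*(1/90))**2 = (16 + 47/45)**2 = (767/45)**2 = 588289/2025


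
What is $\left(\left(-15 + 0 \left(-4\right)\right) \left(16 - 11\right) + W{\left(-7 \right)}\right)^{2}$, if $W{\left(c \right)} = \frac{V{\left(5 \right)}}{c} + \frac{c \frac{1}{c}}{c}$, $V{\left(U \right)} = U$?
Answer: $\frac{281961}{49} \approx 5754.3$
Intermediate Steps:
$W{\left(c \right)} = \frac{6}{c}$ ($W{\left(c \right)} = \frac{5}{c} + \frac{c \frac{1}{c}}{c} = \frac{5}{c} + 1 \frac{1}{c} = \frac{5}{c} + \frac{1}{c} = \frac{6}{c}$)
$\left(\left(-15 + 0 \left(-4\right)\right) \left(16 - 11\right) + W{\left(-7 \right)}\right)^{2} = \left(\left(-15 + 0 \left(-4\right)\right) \left(16 - 11\right) + \frac{6}{-7}\right)^{2} = \left(\left(-15 + 0\right) 5 + 6 \left(- \frac{1}{7}\right)\right)^{2} = \left(\left(-15\right) 5 - \frac{6}{7}\right)^{2} = \left(-75 - \frac{6}{7}\right)^{2} = \left(- \frac{531}{7}\right)^{2} = \frac{281961}{49}$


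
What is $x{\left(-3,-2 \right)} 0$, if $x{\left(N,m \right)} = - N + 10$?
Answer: $0$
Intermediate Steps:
$x{\left(N,m \right)} = 10 - N$
$x{\left(-3,-2 \right)} 0 = \left(10 - -3\right) 0 = \left(10 + 3\right) 0 = 13 \cdot 0 = 0$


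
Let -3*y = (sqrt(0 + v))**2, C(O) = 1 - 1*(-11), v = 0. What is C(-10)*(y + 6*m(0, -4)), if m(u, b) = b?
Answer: -288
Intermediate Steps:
C(O) = 12 (C(O) = 1 + 11 = 12)
y = 0 (y = -(sqrt(0 + 0))**2/3 = -(sqrt(0))**2/3 = -1/3*0**2 = -1/3*0 = 0)
C(-10)*(y + 6*m(0, -4)) = 12*(0 + 6*(-4)) = 12*(0 - 24) = 12*(-24) = -288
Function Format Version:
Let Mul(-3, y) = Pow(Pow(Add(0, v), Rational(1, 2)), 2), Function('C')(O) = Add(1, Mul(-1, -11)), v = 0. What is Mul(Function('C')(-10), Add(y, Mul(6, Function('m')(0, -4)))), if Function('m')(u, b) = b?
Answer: -288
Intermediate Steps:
Function('C')(O) = 12 (Function('C')(O) = Add(1, 11) = 12)
y = 0 (y = Mul(Rational(-1, 3), Pow(Pow(Add(0, 0), Rational(1, 2)), 2)) = Mul(Rational(-1, 3), Pow(Pow(0, Rational(1, 2)), 2)) = Mul(Rational(-1, 3), Pow(0, 2)) = Mul(Rational(-1, 3), 0) = 0)
Mul(Function('C')(-10), Add(y, Mul(6, Function('m')(0, -4)))) = Mul(12, Add(0, Mul(6, -4))) = Mul(12, Add(0, -24)) = Mul(12, -24) = -288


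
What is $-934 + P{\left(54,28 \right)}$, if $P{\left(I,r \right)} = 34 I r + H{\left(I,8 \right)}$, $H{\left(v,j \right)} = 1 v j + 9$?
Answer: $50915$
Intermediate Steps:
$H{\left(v,j \right)} = 9 + j v$ ($H{\left(v,j \right)} = v j + 9 = j v + 9 = 9 + j v$)
$P{\left(I,r \right)} = 9 + 8 I + 34 I r$ ($P{\left(I,r \right)} = 34 I r + \left(9 + 8 I\right) = 9 + 8 I + 34 I r$)
$-934 + P{\left(54,28 \right)} = -934 + \left(9 + 8 \cdot 54 + 34 \cdot 54 \cdot 28\right) = -934 + \left(9 + 432 + 51408\right) = -934 + 51849 = 50915$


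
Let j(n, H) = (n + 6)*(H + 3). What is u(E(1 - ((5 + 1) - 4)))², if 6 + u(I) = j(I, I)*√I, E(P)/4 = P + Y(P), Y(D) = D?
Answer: -764 - 240*I*√2 ≈ -764.0 - 339.41*I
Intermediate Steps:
j(n, H) = (3 + H)*(6 + n) (j(n, H) = (6 + n)*(3 + H) = (3 + H)*(6 + n))
E(P) = 8*P (E(P) = 4*(P + P) = 4*(2*P) = 8*P)
u(I) = -6 + √I*(18 + I² + 9*I) (u(I) = -6 + (18 + 3*I + 6*I + I*I)*√I = -6 + (18 + 3*I + 6*I + I²)*√I = -6 + (18 + I² + 9*I)*√I = -6 + √I*(18 + I² + 9*I))
u(E(1 - ((5 + 1) - 4)))² = (-6 + √(8*(1 - ((5 + 1) - 4)))*(18 + (8*(1 - ((5 + 1) - 4)))² + 9*(8*(1 - ((5 + 1) - 4)))))² = (-6 + √(8*(1 - (6 - 4)))*(18 + (8*(1 - (6 - 4)))² + 9*(8*(1 - (6 - 4)))))² = (-6 + √(8*(1 - 1*2))*(18 + (8*(1 - 1*2))² + 9*(8*(1 - 1*2))))² = (-6 + √(8*(1 - 2))*(18 + (8*(1 - 2))² + 9*(8*(1 - 2))))² = (-6 + √(8*(-1))*(18 + (8*(-1))² + 9*(8*(-1))))² = (-6 + √(-8)*(18 + (-8)² + 9*(-8)))² = (-6 + (2*I*√2)*(18 + 64 - 72))² = (-6 + (2*I*√2)*10)² = (-6 + 20*I*√2)²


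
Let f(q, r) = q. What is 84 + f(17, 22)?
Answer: 101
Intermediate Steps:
84 + f(17, 22) = 84 + 17 = 101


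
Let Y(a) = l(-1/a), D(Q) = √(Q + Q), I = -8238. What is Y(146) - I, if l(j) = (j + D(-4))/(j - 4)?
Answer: 4819231/585 - 292*I*√2/585 ≈ 8238.0 - 0.7059*I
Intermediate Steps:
D(Q) = √2*√Q (D(Q) = √(2*Q) = √2*√Q)
l(j) = (j + 2*I*√2)/(-4 + j) (l(j) = (j + √2*√(-4))/(j - 4) = (j + √2*(2*I))/(-4 + j) = (j + 2*I*√2)/(-4 + j))
Y(a) = (-1/a + 2*I*√2)/(-4 - 1/a)
Y(146) - I = (1 - 2*I*146*√2)/(1 + 4*146) - 1*(-8238) = (1 - 292*I*√2)/(1 + 584) + 8238 = (1 - 292*I*√2)/585 + 8238 = (1/585 - 292*I*√2/585) + 8238 = 4819231/585 - 292*I*√2/585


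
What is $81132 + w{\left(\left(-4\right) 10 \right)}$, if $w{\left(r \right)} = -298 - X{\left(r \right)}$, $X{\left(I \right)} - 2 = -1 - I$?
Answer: $80793$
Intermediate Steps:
$X{\left(I \right)} = 1 - I$ ($X{\left(I \right)} = 2 - \left(1 + I\right) = 1 - I$)
$w{\left(r \right)} = -299 + r$ ($w{\left(r \right)} = -298 - \left(1 - r\right) = -298 + \left(-1 + r\right) = -299 + r$)
$81132 + w{\left(\left(-4\right) 10 \right)} = 81132 - 339 = 80793$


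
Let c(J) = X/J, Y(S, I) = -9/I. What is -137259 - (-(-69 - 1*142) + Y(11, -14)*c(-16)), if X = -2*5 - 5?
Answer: -30793415/224 ≈ -1.3747e+5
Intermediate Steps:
X = -15 (X = -10 - 5 = -15)
c(J) = -15/J
-137259 - (-(-69 - 1*142) + Y(11, -14)*c(-16)) = -137259 - (-(-69 - 1*142) + (-9/(-14))*(-15/(-16))) = -137259 - (-(-69 - 142) + (-9*(-1/14))*(-15*(-1/16))) = -137259 - (-1*(-211) + (9/14)*(15/16)) = -137259 - (211 + 135/224) = -137259 - 1*47399/224 = -137259 - 47399/224 = -30793415/224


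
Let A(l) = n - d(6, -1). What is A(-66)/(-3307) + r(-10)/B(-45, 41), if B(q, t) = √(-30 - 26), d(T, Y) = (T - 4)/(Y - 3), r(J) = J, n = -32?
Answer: 63/6614 + 5*I*√14/14 ≈ 0.0095253 + 1.3363*I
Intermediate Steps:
d(T, Y) = (-4 + T)/(-3 + Y)
B(q, t) = 2*I*√14 (B(q, t) = √(-56) = 2*I*√14)
A(l) = -63/2 (A(l) = -32 - (-4 + 6)/(-3 - 1) = -32 - 2/(-4) = -32 - (-1)*2/4 = -32 - 1*(-½) = -32 + ½ = -63/2)
A(-66)/(-3307) + r(-10)/B(-45, 41) = -63/2/(-3307) - 10*(-I*√14/28) = -63/2*(-1/3307) - (-5)*I*√14/14 = 63/6614 + 5*I*√14/14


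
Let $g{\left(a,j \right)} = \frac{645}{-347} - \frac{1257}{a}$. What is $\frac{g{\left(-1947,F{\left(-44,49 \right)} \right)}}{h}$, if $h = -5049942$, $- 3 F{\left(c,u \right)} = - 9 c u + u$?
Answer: $\frac{136606}{568631044113} \approx 2.4024 \cdot 10^{-7}$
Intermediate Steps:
$F{\left(c,u \right)} = - \frac{u}{3} + 3 c u$ ($F{\left(c,u \right)} = - \frac{- 9 c u + u}{3} = - \frac{u - 9 c u}{3} = - \frac{u}{3} + 3 c u$)
$g{\left(a,j \right)} = - \frac{645}{347} - \frac{1257}{a}$ ($g{\left(a,j \right)} = 645 \left(- \frac{1}{347}\right) - \frac{1257}{a} = - \frac{645}{347} - \frac{1257}{a}$)
$\frac{g{\left(-1947,F{\left(-44,49 \right)} \right)}}{h} = \frac{- \frac{645}{347} - \frac{1257}{-1947}}{-5049942} = \left(- \frac{645}{347} - - \frac{419}{649}\right) \left(- \frac{1}{5049942}\right) = \left(- \frac{645}{347} + \frac{419}{649}\right) \left(- \frac{1}{5049942}\right) = \left(- \frac{273212}{225203}\right) \left(- \frac{1}{5049942}\right) = \frac{136606}{568631044113}$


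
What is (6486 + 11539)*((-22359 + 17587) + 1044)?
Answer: -67197200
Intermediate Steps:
(6486 + 11539)*((-22359 + 17587) + 1044) = 18025*(-4772 + 1044) = 18025*(-3728) = -67197200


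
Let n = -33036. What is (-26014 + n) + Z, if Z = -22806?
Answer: -81856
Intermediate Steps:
(-26014 + n) + Z = (-26014 - 33036) - 22806 = -59050 - 22806 = -81856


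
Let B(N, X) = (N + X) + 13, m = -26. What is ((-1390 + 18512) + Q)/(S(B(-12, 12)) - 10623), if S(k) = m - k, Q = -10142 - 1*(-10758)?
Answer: -8869/5331 ≈ -1.6637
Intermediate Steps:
B(N, X) = 13 + N + X
Q = 616 (Q = -10142 + 10758 = 616)
S(k) = -26 - k
((-1390 + 18512) + Q)/(S(B(-12, 12)) - 10623) = ((-1390 + 18512) + 616)/((-26 - (13 - 12 + 12)) - 10623) = (17122 + 616)/((-26 - 1*13) - 10623) = 17738/((-26 - 13) - 10623) = 17738/(-39 - 10623) = 17738/(-10662) = 17738*(-1/10662) = -8869/5331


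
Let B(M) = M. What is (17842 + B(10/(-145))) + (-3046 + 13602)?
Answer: 823540/29 ≈ 28398.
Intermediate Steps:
(17842 + B(10/(-145))) + (-3046 + 13602) = (17842 + 10/(-145)) + (-3046 + 13602) = (17842 + 10*(-1/145)) + 10556 = (17842 - 2/29) + 10556 = 517416/29 + 10556 = 823540/29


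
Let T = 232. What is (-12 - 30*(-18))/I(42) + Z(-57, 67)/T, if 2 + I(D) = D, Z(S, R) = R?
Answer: 15647/1160 ≈ 13.489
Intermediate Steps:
I(D) = -2 + D
(-12 - 30*(-18))/I(42) + Z(-57, 67)/T = (-12 - 30*(-18))/(-2 + 42) + 67/232 = (-12 + 540)/40 + 67*(1/232) = 528*(1/40) + 67/232 = 66/5 + 67/232 = 15647/1160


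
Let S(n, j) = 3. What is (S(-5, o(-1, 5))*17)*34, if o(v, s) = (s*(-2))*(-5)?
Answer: 1734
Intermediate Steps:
o(v, s) = 10*s (o(v, s) = -2*s*(-5) = 10*s)
(S(-5, o(-1, 5))*17)*34 = (3*17)*34 = 51*34 = 1734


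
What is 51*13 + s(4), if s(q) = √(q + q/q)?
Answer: 663 + √5 ≈ 665.24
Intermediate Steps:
s(q) = √(1 + q) (s(q) = √(q + 1) = √(1 + q))
51*13 + s(4) = 51*13 + √(1 + 4) = 663 + √5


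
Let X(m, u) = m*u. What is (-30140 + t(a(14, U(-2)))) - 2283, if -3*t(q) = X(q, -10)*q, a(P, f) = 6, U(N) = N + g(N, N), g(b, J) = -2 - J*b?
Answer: -32303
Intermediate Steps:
g(b, J) = -2 - J*b
U(N) = -2 + N - N² (U(N) = N + (-2 - N*N) = N + (-2 - N²) = -2 + N - N²)
t(q) = 10*q²/3 (t(q) = -q*(-10)*q/3 = -(-10*q)*q/3 = -(-10)*q²/3 = 10*q²/3)
(-30140 + t(a(14, U(-2)))) - 2283 = (-30140 + (10/3)*6²) - 2283 = (-30140 + (10/3)*36) - 2283 = (-30140 + 120) - 2283 = -30020 - 2283 = -32303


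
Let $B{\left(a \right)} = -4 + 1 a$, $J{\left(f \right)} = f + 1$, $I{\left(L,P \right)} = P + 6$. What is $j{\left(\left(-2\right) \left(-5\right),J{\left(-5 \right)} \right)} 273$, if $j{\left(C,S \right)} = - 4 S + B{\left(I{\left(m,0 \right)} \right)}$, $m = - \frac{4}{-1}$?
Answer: $4914$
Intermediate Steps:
$m = 4$ ($m = \left(-4\right) \left(-1\right) = 4$)
$I{\left(L,P \right)} = 6 + P$
$J{\left(f \right)} = 1 + f$
$B{\left(a \right)} = -4 + a$
$j{\left(C,S \right)} = 2 - 4 S$ ($j{\left(C,S \right)} = - 4 S + \left(-4 + \left(6 + 0\right)\right) = - 4 S + \left(-4 + 6\right) = - 4 S + 2 = 2 - 4 S$)
$j{\left(\left(-2\right) \left(-5\right),J{\left(-5 \right)} \right)} 273 = \left(2 - 4 \left(1 - 5\right)\right) 273 = \left(2 - -16\right) 273 = \left(2 + 16\right) 273 = 18 \cdot 273 = 4914$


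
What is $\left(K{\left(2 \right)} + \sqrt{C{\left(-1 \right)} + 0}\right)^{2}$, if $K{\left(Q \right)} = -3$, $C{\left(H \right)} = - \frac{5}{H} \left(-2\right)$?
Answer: $\left(3 - i \sqrt{10}\right)^{2} \approx -1.0 - 18.974 i$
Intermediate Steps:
$C{\left(H \right)} = \frac{10}{H}$
$\left(K{\left(2 \right)} + \sqrt{C{\left(-1 \right)} + 0}\right)^{2} = \left(-3 + \sqrt{\frac{10}{-1} + 0}\right)^{2} = \left(-3 + \sqrt{10 \left(-1\right) + 0}\right)^{2} = \left(-3 + \sqrt{-10 + 0}\right)^{2} = \left(-3 + \sqrt{-10}\right)^{2} = \left(-3 + i \sqrt{10}\right)^{2}$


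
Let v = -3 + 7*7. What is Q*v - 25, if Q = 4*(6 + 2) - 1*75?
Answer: -2003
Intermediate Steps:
v = 46 (v = -3 + 49 = 46)
Q = -43 (Q = 4*8 - 75 = 32 - 75 = -43)
Q*v - 25 = -43*46 - 25 = -1978 - 25 = -2003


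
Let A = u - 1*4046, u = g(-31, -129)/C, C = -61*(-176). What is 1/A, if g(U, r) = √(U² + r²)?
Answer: -233174411008/943423666929567 - 5368*√17602/943423666929567 ≈ -0.00024716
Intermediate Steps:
C = 10736
u = √17602/10736 (u = √((-31)² + (-129)²)/10736 = √(961 + 16641)*(1/10736) = √17602*(1/10736) = √17602/10736 ≈ 0.012358)
A = -4046 + √17602/10736 (A = √17602/10736 - 1*4046 = √17602/10736 - 4046 = -4046 + √17602/10736 ≈ -4046.0)
1/A = 1/(-4046 + √17602/10736)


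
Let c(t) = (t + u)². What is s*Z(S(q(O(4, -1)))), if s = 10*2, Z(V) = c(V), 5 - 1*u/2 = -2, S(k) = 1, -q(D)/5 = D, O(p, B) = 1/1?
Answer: 4500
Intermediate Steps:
O(p, B) = 1
q(D) = -5*D
u = 14 (u = 10 - 2*(-2) = 10 + 4 = 14)
c(t) = (14 + t)² (c(t) = (t + 14)² = (14 + t)²)
Z(V) = (14 + V)²
s = 20
s*Z(S(q(O(4, -1)))) = 20*(14 + 1)² = 20*15² = 20*225 = 4500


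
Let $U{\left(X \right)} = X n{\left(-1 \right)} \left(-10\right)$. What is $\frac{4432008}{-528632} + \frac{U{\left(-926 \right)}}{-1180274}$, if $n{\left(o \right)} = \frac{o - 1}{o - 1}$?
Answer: $- \frac{14227931909}{1695463601} \approx -8.3918$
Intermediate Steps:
$n{\left(o \right)} = 1$ ($n{\left(o \right)} = \frac{-1 + o}{-1 + o} = 1$)
$U{\left(X \right)} = - 10 X$ ($U{\left(X \right)} = X 1 \left(-10\right) = X \left(-10\right) = - 10 X$)
$\frac{4432008}{-528632} + \frac{U{\left(-926 \right)}}{-1180274} = \frac{4432008}{-528632} + \frac{\left(-10\right) \left(-926\right)}{-1180274} = 4432008 \left(- \frac{1}{528632}\right) + 9260 \left(- \frac{1}{1180274}\right) = - \frac{24087}{2873} - \frac{4630}{590137} = - \frac{14227931909}{1695463601}$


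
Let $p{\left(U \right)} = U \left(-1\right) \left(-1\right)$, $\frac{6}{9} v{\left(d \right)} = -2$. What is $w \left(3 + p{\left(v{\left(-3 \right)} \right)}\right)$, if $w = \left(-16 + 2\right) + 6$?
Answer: $0$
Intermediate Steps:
$v{\left(d \right)} = -3$ ($v{\left(d \right)} = \frac{3}{2} \left(-2\right) = -3$)
$w = -8$ ($w = -14 + 6 = -8$)
$p{\left(U \right)} = U$ ($p{\left(U \right)} = - U \left(-1\right) = U$)
$w \left(3 + p{\left(v{\left(-3 \right)} \right)}\right) = - 8 \left(3 - 3\right) = \left(-8\right) 0 = 0$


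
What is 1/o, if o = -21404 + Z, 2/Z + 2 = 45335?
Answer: -45333/970307530 ≈ -4.6720e-5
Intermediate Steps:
Z = 2/45333 (Z = 2/(-2 + 45335) = 2/45333 ≈ 4.4118e-5)
o = -970307530/45333 (o = -21404 + 2/45333 = -970307530/45333 ≈ -21404.)
1/o = 1/(-970307530/45333) = -45333/970307530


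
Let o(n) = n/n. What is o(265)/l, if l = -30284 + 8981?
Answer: -1/21303 ≈ -4.6942e-5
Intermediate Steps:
l = -21303
o(n) = 1
o(265)/l = 1/(-21303) = 1*(-1/21303) = -1/21303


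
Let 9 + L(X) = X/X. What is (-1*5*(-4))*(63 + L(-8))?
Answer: 1100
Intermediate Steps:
L(X) = -8 (L(X) = -9 + X/X = -9 + 1 = -8)
(-1*5*(-4))*(63 + L(-8)) = (-1*5*(-4))*(63 - 8) = -5*(-4)*55 = 20*55 = 1100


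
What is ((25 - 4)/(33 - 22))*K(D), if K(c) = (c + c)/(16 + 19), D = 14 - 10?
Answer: 24/55 ≈ 0.43636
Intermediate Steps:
D = 4
K(c) = 2*c/35 (K(c) = (2*c)/35 = (2*c)*(1/35) = 2*c/35)
((25 - 4)/(33 - 22))*K(D) = ((25 - 4)/(33 - 22))*((2/35)*4) = (21/11)*(8/35) = 24/55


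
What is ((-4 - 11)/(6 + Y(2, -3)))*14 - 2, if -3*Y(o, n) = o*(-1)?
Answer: -67/2 ≈ -33.500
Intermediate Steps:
Y(o, n) = o/3 (Y(o, n) = -o*(-1)/3 = -(-1)*o/3 = o/3)
((-4 - 11)/(6 + Y(2, -3)))*14 - 2 = ((-4 - 11)/(6 + (⅓)*2))*14 - 2 = -15/(6 + ⅔)*14 - 2 = -15/20/3*14 - 2 = -15*3/20*14 - 2 = -9/4*14 - 2 = -63/2 - 2 = -67/2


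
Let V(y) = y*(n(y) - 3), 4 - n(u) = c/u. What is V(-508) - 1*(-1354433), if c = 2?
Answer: 1353923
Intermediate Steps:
n(u) = 4 - 2/u
V(y) = y*(1 - 2/y) (V(y) = y*((4 - 2/y) - 3) = y*(1 - 2/y))
V(-508) - 1*(-1354433) = (-2 - 508) - 1*(-1354433) = -510 + 1354433 = 1353923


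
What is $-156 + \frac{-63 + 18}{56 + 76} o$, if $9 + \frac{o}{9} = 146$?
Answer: $- \frac{25359}{44} \approx -576.34$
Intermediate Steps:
$o = 1233$ ($o = -81 + 9 \cdot 146 = -81 + 1314 = 1233$)
$-156 + \frac{-63 + 18}{56 + 76} o = -156 + \frac{-63 + 18}{56 + 76} \cdot 1233 = -156 + - \frac{45}{132} \cdot 1233 = -156 + \left(-45\right) \frac{1}{132} \cdot 1233 = -156 - \frac{18495}{44} = - \frac{25359}{44}$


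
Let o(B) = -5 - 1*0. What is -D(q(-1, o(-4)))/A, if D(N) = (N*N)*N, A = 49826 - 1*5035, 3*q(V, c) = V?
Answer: 1/1209357 ≈ 8.2689e-7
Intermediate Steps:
o(B) = -5 (o(B) = -5 + 0 = -5)
q(V, c) = V/3
A = 44791 (A = 49826 - 5035 = 44791)
D(N) = N**3 (D(N) = N**2*N = N**3)
-D(q(-1, o(-4)))/A = -((1/3)*(-1))**3/44791 = -(-1/3)**3/44791 = -(-1)/(27*44791) = -1*(-1/1209357) = 1/1209357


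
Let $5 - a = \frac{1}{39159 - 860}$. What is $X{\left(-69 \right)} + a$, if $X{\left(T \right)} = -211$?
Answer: $- \frac{7889595}{38299} \approx -206.0$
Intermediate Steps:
$a = \frac{191494}{38299}$ ($a = 5 - \frac{1}{39159 - 860} = 5 - \frac{1}{38299} = \frac{191494}{38299} \approx 5.0$)
$X{\left(-69 \right)} + a = -211 + \frac{191494}{38299} = - \frac{7889595}{38299}$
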